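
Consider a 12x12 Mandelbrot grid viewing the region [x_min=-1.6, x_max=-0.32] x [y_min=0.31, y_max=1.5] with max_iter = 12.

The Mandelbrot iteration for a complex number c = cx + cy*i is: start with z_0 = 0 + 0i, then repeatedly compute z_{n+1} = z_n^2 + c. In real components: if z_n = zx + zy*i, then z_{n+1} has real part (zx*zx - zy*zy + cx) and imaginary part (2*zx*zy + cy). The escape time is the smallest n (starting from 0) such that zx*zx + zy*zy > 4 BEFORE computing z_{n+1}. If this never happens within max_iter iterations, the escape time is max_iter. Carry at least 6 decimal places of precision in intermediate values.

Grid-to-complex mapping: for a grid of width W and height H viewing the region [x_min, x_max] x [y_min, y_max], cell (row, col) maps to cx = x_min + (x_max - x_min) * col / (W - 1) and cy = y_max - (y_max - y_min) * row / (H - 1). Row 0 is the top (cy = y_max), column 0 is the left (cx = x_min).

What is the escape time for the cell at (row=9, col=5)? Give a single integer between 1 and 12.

Answer: 5

Derivation:
z_0 = 0 + 0i, c = -1.0182 + 0.5264i
Iter 1: z = -1.0182 + 0.5264i, |z|^2 = 1.3138
Iter 2: z = -0.2585 + -0.5455i, |z|^2 = 0.3644
Iter 3: z = -1.2489 + 0.8084i, |z|^2 = 2.2134
Iter 4: z = -0.1120 + -1.4930i, |z|^2 = 2.2415
Iter 5: z = -3.2346 + 0.8607i, |z|^2 = 11.2036
Escaped at iteration 5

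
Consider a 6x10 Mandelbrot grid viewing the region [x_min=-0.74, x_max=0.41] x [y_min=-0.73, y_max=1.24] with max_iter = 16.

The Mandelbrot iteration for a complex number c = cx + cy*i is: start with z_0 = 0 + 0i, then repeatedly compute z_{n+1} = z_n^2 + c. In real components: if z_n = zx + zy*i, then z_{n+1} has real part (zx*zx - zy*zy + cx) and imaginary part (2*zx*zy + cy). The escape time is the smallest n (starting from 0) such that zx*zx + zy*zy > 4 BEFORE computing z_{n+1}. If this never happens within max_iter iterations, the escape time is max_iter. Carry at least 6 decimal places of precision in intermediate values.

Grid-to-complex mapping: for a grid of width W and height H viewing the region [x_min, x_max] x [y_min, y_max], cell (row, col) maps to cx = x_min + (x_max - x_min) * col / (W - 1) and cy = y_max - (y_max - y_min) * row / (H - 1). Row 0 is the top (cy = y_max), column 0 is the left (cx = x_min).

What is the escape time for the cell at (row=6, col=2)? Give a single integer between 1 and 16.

Answer: 16

Derivation:
z_0 = 0 + 0i, c = -0.2800 + -0.0733i
Iter 1: z = -0.2800 + -0.0733i, |z|^2 = 0.0838
Iter 2: z = -0.2070 + -0.0323i, |z|^2 = 0.0439
Iter 3: z = -0.2382 + -0.0600i, |z|^2 = 0.0603
Iter 4: z = -0.2269 + -0.0448i, |z|^2 = 0.0535
Iter 5: z = -0.2305 + -0.0530i, |z|^2 = 0.0560
Iter 6: z = -0.2297 + -0.0489i, |z|^2 = 0.0551
Iter 7: z = -0.2296 + -0.0509i, |z|^2 = 0.0553
Iter 8: z = -0.2299 + -0.0500i, |z|^2 = 0.0553
Iter 9: z = -0.2297 + -0.0504i, |z|^2 = 0.0553
Iter 10: z = -0.2298 + -0.0502i, |z|^2 = 0.0553
Iter 11: z = -0.2297 + -0.0503i, |z|^2 = 0.0553
Iter 12: z = -0.2298 + -0.0502i, |z|^2 = 0.0553
Iter 13: z = -0.2297 + -0.0502i, |z|^2 = 0.0553
Iter 14: z = -0.2297 + -0.0502i, |z|^2 = 0.0553
Iter 15: z = -0.2297 + -0.0502i, |z|^2 = 0.0553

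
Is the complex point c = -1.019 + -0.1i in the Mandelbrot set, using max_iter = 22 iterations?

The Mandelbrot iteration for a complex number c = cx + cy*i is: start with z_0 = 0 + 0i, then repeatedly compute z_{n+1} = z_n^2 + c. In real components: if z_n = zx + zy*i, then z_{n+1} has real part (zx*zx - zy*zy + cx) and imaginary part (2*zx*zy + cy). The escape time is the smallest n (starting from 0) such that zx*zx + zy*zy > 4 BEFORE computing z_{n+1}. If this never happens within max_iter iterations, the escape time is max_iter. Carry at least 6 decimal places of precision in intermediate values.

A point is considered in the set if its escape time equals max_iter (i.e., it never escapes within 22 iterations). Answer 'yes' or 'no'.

Answer: yes

Derivation:
z_0 = 0 + 0i, c = -1.0190 + -0.1000i
Iter 1: z = -1.0190 + -0.1000i, |z|^2 = 1.0484
Iter 2: z = 0.0094 + 0.1038i, |z|^2 = 0.0109
Iter 3: z = -1.0297 + -0.0981i, |z|^2 = 1.0699
Iter 4: z = 0.0316 + 0.1019i, |z|^2 = 0.0114
Iter 5: z = -1.0284 + -0.0935i, |z|^2 = 1.0663
Iter 6: z = 0.0298 + 0.0924i, |z|^2 = 0.0094
Iter 7: z = -1.0266 + -0.0945i, |z|^2 = 1.0629
Iter 8: z = 0.0261 + 0.0940i, |z|^2 = 0.0095
Iter 9: z = -1.0272 + -0.0951i, |z|^2 = 1.0641
Iter 10: z = 0.0270 + 0.0954i, |z|^2 = 0.0098
Iter 11: z = -1.0274 + -0.0948i, |z|^2 = 1.0645
Iter 12: z = 0.0275 + 0.0949i, |z|^2 = 0.0098
Iter 13: z = -1.0272 + -0.0948i, |z|^2 = 1.0642
Iter 14: z = 0.0273 + 0.0947i, |z|^2 = 0.0097
Iter 15: z = -1.0272 + -0.0948i, |z|^2 = 1.0642
Iter 16: z = 0.0272 + 0.0948i, |z|^2 = 0.0097
Iter 17: z = -1.0273 + -0.0948i, |z|^2 = 1.0642
Iter 18: z = 0.0273 + 0.0948i, |z|^2 = 0.0097
Iter 19: z = -1.0273 + -0.0948i, |z|^2 = 1.0642
Iter 20: z = 0.0273 + 0.0948i, |z|^2 = 0.0097
Iter 21: z = -1.0272 + -0.0948i, |z|^2 = 1.0642
Did not escape in 22 iterations → in set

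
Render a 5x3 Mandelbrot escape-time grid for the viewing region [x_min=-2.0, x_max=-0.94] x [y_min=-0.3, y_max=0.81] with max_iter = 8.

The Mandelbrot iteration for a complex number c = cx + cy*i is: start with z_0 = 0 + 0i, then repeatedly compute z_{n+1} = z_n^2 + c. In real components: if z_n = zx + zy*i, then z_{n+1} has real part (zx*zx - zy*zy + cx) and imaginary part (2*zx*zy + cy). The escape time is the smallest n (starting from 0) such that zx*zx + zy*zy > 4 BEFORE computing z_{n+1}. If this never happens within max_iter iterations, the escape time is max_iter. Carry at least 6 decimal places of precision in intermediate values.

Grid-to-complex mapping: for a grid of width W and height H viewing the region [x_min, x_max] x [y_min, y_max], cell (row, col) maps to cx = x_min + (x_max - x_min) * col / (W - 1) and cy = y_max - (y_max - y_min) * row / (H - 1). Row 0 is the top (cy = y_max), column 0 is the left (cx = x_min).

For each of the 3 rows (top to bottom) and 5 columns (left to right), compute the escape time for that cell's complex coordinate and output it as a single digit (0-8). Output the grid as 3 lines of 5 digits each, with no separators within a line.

Answer: 12333
14588
14588

Derivation:
(row=0, col=0): c = -2.0000 + 0.8100i → escape time 1
(row=0, col=1): c = -1.7350 + 0.8100i → escape time 2
(row=0, col=2): c = -1.4700 + 0.8100i → escape time 3
(row=0, col=3): c = -1.2050 + 0.8100i → escape time 3
(row=0, col=4): c = -0.9400 + 0.8100i → escape time 3
(row=1, col=0): c = -2.0000 + 0.2550i → escape time 1
(row=1, col=1): c = -1.7350 + 0.2550i → escape time 4
(row=1, col=2): c = -1.4700 + 0.2550i → escape time 5
(row=1, col=3): c = -1.2050 + 0.2550i → escape time 8
(row=1, col=4): c = -0.9400 + 0.2550i → escape time 8
(row=2, col=0): c = -2.0000 + -0.3000i → escape time 1
(row=2, col=1): c = -1.7350 + -0.3000i → escape time 4
(row=2, col=2): c = -1.4700 + -0.3000i → escape time 5
(row=2, col=3): c = -1.2050 + -0.3000i → escape time 8
(row=2, col=4): c = -0.9400 + -0.3000i → escape time 8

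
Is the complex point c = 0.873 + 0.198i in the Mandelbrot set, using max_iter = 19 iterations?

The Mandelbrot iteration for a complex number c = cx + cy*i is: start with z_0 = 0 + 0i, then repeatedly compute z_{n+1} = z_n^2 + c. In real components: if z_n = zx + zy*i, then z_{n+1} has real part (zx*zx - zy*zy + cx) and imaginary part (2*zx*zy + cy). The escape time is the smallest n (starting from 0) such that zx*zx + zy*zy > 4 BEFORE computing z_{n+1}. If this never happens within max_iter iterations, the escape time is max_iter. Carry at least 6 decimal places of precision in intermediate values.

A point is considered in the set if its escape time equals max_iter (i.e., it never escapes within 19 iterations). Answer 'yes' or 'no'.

Answer: no

Derivation:
z_0 = 0 + 0i, c = 0.8730 + 0.1980i
Iter 1: z = 0.8730 + 0.1980i, |z|^2 = 0.8013
Iter 2: z = 1.5959 + 0.5437i, |z|^2 = 2.8426
Iter 3: z = 3.1244 + 1.9334i, |z|^2 = 13.4998
Escaped at iteration 3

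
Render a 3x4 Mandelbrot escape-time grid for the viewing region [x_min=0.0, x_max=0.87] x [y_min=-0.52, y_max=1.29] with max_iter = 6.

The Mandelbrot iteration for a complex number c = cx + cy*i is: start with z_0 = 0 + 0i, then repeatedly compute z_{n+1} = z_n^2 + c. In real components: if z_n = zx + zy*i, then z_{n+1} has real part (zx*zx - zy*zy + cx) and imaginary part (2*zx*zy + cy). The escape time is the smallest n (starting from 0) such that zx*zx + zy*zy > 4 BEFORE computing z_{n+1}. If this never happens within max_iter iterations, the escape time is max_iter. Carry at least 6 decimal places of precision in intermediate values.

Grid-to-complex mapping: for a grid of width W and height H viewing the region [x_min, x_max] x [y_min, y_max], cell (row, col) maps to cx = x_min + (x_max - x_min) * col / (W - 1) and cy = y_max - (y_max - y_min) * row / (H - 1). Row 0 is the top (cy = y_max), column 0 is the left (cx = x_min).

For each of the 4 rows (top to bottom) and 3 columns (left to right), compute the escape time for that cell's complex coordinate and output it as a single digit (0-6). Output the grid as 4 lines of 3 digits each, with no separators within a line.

(row=0, col=0): c = 0.0000 + 1.2900i → escape time 2
(row=0, col=1): c = 0.4350 + 1.2900i → escape time 2
(row=0, col=2): c = 0.8700 + 1.2900i → escape time 2
(row=1, col=0): c = 0.0000 + 0.6867i → escape time 6
(row=1, col=1): c = 0.4350 + 0.6867i → escape time 4
(row=1, col=2): c = 0.8700 + 0.6867i → escape time 2
(row=2, col=0): c = 0.0000 + 0.0833i → escape time 6
(row=2, col=1): c = 0.4350 + 0.0833i → escape time 6
(row=2, col=2): c = 0.8700 + 0.0833i → escape time 3
(row=3, col=0): c = 0.0000 + -0.5200i → escape time 6
(row=3, col=1): c = 0.4350 + -0.5200i → escape time 6
(row=3, col=2): c = 0.8700 + -0.5200i → escape time 3

Answer: 222
642
663
663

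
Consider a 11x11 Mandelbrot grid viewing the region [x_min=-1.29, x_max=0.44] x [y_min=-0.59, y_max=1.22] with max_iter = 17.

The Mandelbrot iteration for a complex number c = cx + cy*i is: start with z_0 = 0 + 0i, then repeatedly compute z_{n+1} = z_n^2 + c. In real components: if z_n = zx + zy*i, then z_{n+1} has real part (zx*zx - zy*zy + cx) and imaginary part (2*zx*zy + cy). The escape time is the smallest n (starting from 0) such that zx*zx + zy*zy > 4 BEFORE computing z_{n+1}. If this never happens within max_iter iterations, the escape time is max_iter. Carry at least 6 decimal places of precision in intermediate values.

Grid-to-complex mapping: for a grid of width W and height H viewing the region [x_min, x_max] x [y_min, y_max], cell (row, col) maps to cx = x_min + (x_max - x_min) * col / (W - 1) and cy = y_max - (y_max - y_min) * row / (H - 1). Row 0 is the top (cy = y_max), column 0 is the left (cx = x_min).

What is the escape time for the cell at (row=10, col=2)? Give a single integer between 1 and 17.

z_0 = 0 + 0i, c = -0.9440 + -0.5900i
Iter 1: z = -0.9440 + -0.5900i, |z|^2 = 1.2392
Iter 2: z = -0.4010 + 0.5239i, |z|^2 = 0.4353
Iter 3: z = -1.0577 + -1.0101i, |z|^2 = 2.1392
Iter 4: z = -0.8456 + 1.5469i, |z|^2 = 3.1080
Iter 5: z = -2.6218 + -3.2062i, |z|^2 = 17.1537
Escaped at iteration 5

Answer: 5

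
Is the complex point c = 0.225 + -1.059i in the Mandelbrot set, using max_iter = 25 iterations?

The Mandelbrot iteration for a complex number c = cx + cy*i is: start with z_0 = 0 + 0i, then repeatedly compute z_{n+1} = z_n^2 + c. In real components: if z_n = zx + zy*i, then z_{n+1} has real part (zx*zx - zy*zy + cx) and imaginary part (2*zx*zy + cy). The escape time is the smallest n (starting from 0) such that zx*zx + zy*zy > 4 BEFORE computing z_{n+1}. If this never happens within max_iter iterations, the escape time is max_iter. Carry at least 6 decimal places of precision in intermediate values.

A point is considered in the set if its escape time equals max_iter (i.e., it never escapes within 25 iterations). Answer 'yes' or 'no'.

z_0 = 0 + 0i, c = 0.2250 + -1.0590i
Iter 1: z = 0.2250 + -1.0590i, |z|^2 = 1.1721
Iter 2: z = -0.8459 + -1.5355i, |z|^2 = 3.0734
Iter 3: z = -1.4174 + 1.5387i, |z|^2 = 4.3768
Escaped at iteration 3

Answer: no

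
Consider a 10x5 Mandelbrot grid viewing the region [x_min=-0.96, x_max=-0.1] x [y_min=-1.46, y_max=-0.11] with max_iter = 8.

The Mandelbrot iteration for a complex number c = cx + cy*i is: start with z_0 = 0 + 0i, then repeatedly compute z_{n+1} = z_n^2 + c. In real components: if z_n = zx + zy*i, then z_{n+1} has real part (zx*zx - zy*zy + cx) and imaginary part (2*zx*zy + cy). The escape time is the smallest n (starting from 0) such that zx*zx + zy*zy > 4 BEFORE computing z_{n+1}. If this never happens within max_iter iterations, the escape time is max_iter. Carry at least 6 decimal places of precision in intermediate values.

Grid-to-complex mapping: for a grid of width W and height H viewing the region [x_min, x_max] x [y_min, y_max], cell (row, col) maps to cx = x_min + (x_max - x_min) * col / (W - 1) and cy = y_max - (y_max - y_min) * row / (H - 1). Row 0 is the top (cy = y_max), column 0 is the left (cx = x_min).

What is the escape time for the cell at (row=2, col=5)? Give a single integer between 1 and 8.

Answer: 6

Derivation:
z_0 = 0 + 0i, c = -0.4822 + -0.7850i
Iter 1: z = -0.4822 + -0.7850i, |z|^2 = 0.8488
Iter 2: z = -0.8659 + -0.0279i, |z|^2 = 0.7506
Iter 3: z = 0.2668 + -0.7367i, |z|^2 = 0.6139
Iter 4: z = -0.9537 + -1.1781i, |z|^2 = 2.2974
Iter 5: z = -0.9605 + 1.4621i, |z|^2 = 3.0603
Iter 6: z = -1.6974 + -3.5938i, |z|^2 = 15.7961
Escaped at iteration 6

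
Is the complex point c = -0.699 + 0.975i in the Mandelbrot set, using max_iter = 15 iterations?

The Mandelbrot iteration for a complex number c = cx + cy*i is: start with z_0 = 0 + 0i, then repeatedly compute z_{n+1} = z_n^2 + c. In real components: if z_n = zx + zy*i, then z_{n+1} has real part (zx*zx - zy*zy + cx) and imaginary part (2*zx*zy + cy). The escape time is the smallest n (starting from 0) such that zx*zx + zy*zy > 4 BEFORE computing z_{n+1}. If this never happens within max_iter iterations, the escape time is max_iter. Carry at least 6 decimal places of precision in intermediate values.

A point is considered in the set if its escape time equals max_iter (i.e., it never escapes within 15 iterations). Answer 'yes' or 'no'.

z_0 = 0 + 0i, c = -0.6990 + 0.9750i
Iter 1: z = -0.6990 + 0.9750i, |z|^2 = 1.4392
Iter 2: z = -1.1610 + -0.3880i, |z|^2 = 1.4986
Iter 3: z = 0.4984 + 1.8761i, |z|^2 = 3.7680
Iter 4: z = -3.9702 + 2.8450i, |z|^2 = 23.8571
Escaped at iteration 4

Answer: no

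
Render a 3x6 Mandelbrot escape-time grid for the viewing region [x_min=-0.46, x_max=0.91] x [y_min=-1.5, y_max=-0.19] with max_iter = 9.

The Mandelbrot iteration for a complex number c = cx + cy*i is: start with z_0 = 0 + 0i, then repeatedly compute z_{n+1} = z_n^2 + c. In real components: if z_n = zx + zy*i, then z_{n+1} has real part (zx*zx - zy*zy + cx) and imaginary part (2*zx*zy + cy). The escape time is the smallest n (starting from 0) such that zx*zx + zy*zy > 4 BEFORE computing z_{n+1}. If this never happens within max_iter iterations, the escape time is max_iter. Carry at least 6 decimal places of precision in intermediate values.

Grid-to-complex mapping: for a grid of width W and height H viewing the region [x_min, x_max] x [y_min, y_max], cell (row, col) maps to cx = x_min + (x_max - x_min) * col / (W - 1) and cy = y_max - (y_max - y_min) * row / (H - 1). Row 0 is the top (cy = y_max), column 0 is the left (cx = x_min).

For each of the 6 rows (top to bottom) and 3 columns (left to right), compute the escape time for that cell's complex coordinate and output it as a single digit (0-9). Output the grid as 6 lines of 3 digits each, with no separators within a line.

(row=0, col=0): c = -0.4600 + -0.1900i → escape time 9
(row=0, col=1): c = 0.2250 + -0.1900i → escape time 9
(row=0, col=2): c = 0.9100 + -0.1900i → escape time 3
(row=1, col=0): c = -0.4600 + -0.4520i → escape time 9
(row=1, col=1): c = 0.2250 + -0.4520i → escape time 9
(row=1, col=2): c = 0.9100 + -0.4520i → escape time 3
(row=2, col=0): c = -0.4600 + -0.7140i → escape time 7
(row=2, col=1): c = 0.2250 + -0.7140i → escape time 6
(row=2, col=2): c = 0.9100 + -0.7140i → escape time 2
(row=3, col=0): c = -0.4600 + -0.9760i → escape time 4
(row=3, col=1): c = 0.2250 + -0.9760i → escape time 4
(row=3, col=2): c = 0.9100 + -0.9760i → escape time 2
(row=4, col=0): c = -0.4600 + -1.2380i → escape time 3
(row=4, col=1): c = 0.2250 + -1.2380i → escape time 2
(row=4, col=2): c = 0.9100 + -1.2380i → escape time 2
(row=5, col=0): c = -0.4600 + -1.5000i → escape time 2
(row=5, col=1): c = 0.2250 + -1.5000i → escape time 2
(row=5, col=2): c = 0.9100 + -1.5000i → escape time 2

Answer: 993
993
762
442
322
222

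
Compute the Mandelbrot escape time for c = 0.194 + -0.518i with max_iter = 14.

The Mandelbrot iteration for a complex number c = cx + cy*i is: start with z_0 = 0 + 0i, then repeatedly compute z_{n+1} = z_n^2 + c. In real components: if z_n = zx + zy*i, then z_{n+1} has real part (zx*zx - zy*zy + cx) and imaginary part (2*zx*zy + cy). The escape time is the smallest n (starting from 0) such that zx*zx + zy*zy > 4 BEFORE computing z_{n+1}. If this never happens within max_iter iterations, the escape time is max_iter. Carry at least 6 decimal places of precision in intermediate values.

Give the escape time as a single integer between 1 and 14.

Answer: 14

Derivation:
z_0 = 0 + 0i, c = 0.1940 + -0.5180i
Iter 1: z = 0.1940 + -0.5180i, |z|^2 = 0.3060
Iter 2: z = -0.0367 + -0.7190i, |z|^2 = 0.5183
Iter 3: z = -0.3216 + -0.4652i, |z|^2 = 0.3199
Iter 4: z = 0.0810 + -0.2188i, |z|^2 = 0.0544
Iter 5: z = 0.1527 + -0.5534i, |z|^2 = 0.3296
Iter 6: z = -0.0890 + -0.6870i, |z|^2 = 0.4799
Iter 7: z = -0.2701 + -0.3958i, |z|^2 = 0.2296
Iter 8: z = 0.1103 + -0.3042i, |z|^2 = 0.1047
Iter 9: z = 0.1136 + -0.5851i, |z|^2 = 0.3553
Iter 10: z = -0.1355 + -0.6510i, |z|^2 = 0.4421
Iter 11: z = -0.2114 + -0.3416i, |z|^2 = 0.1614
Iter 12: z = 0.1220 + -0.3736i, |z|^2 = 0.1544
Iter 13: z = 0.0693 + -0.6091i, |z|^2 = 0.3758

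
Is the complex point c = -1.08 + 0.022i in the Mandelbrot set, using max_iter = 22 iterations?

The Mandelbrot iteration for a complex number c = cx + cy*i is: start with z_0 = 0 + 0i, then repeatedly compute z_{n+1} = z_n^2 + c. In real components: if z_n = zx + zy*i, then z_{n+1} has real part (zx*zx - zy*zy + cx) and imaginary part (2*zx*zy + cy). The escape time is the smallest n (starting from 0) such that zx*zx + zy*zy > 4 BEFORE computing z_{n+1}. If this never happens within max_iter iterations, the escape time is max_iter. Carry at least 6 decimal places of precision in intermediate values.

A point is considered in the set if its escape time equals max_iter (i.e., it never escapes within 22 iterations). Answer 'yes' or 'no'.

z_0 = 0 + 0i, c = -1.0800 + 0.0220i
Iter 1: z = -1.0800 + 0.0220i, |z|^2 = 1.1669
Iter 2: z = 0.0859 + -0.0255i, |z|^2 = 0.0080
Iter 3: z = -1.0733 + 0.0176i, |z|^2 = 1.1522
Iter 4: z = 0.0716 + -0.0158i, |z|^2 = 0.0054
Iter 5: z = -1.0751 + 0.0197i, |z|^2 = 1.1563
Iter 6: z = 0.0755 + -0.0204i, |z|^2 = 0.0061
Iter 7: z = -1.0747 + 0.0189i, |z|^2 = 1.1554
Iter 8: z = 0.0747 + -0.0187i, |z|^2 = 0.0059
Iter 9: z = -1.0748 + 0.0192i, |z|^2 = 1.1555
Iter 10: z = 0.0748 + -0.0193i, |z|^2 = 0.0060
Iter 11: z = -1.0748 + 0.0191i, |z|^2 = 1.1555
Iter 12: z = 0.0748 + -0.0191i, |z|^2 = 0.0060
Iter 13: z = -1.0748 + 0.0191i, |z|^2 = 1.1555
Iter 14: z = 0.0748 + -0.0192i, |z|^2 = 0.0060
Iter 15: z = -1.0748 + 0.0191i, |z|^2 = 1.1555
Iter 16: z = 0.0748 + -0.0191i, |z|^2 = 0.0060
Iter 17: z = -1.0748 + 0.0191i, |z|^2 = 1.1555
Iter 18: z = 0.0748 + -0.0191i, |z|^2 = 0.0060
Iter 19: z = -1.0748 + 0.0191i, |z|^2 = 1.1555
Iter 20: z = 0.0748 + -0.0191i, |z|^2 = 0.0060
Iter 21: z = -1.0748 + 0.0191i, |z|^2 = 1.1555
Did not escape in 22 iterations → in set

Answer: yes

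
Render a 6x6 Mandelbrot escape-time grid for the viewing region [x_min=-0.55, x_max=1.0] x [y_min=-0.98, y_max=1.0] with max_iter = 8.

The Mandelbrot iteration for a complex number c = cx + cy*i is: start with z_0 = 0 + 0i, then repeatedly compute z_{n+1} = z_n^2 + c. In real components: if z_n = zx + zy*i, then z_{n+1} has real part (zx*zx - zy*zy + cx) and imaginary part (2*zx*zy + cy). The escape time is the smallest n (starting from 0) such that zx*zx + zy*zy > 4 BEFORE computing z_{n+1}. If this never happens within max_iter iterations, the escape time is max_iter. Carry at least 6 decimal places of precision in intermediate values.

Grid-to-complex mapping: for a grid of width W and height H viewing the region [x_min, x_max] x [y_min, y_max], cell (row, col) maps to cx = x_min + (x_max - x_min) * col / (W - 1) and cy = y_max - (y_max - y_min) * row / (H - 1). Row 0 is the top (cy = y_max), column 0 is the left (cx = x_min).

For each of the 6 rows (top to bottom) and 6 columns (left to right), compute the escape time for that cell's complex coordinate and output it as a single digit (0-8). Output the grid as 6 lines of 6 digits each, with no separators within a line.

(row=0, col=0): c = -0.5500 + 1.0000i → escape time 4
(row=0, col=1): c = -0.2400 + 1.0000i → escape time 6
(row=0, col=2): c = 0.0700 + 1.0000i → escape time 4
(row=0, col=3): c = 0.3800 + 1.0000i → escape time 3
(row=0, col=4): c = 0.6900 + 1.0000i → escape time 2
(row=0, col=5): c = 1.0000 + 1.0000i → escape time 2
(row=1, col=0): c = -0.5500 + 0.6040i → escape time 8
(row=1, col=1): c = -0.2400 + 0.6040i → escape time 8
(row=1, col=2): c = 0.0700 + 0.6040i → escape time 8
(row=1, col=3): c = 0.3800 + 0.6040i → escape time 8
(row=1, col=4): c = 0.6900 + 0.6040i → escape time 3
(row=1, col=5): c = 1.0000 + 0.6040i → escape time 2
(row=2, col=0): c = -0.5500 + 0.2080i → escape time 8
(row=2, col=1): c = -0.2400 + 0.2080i → escape time 8
(row=2, col=2): c = 0.0700 + 0.2080i → escape time 8
(row=2, col=3): c = 0.3800 + 0.2080i → escape time 8
(row=2, col=4): c = 0.6900 + 0.2080i → escape time 3
(row=2, col=5): c = 1.0000 + 0.2080i → escape time 2
(row=3, col=0): c = -0.5500 + -0.1880i → escape time 8
(row=3, col=1): c = -0.2400 + -0.1880i → escape time 8
(row=3, col=2): c = 0.0700 + -0.1880i → escape time 8
(row=3, col=3): c = 0.3800 + -0.1880i → escape time 8
(row=3, col=4): c = 0.6900 + -0.1880i → escape time 3
(row=3, col=5): c = 1.0000 + -0.1880i → escape time 2
(row=4, col=0): c = -0.5500 + -0.5840i → escape time 8
(row=4, col=1): c = -0.2400 + -0.5840i → escape time 8
(row=4, col=2): c = 0.0700 + -0.5840i → escape time 8
(row=4, col=3): c = 0.3800 + -0.5840i → escape time 8
(row=4, col=4): c = 0.6900 + -0.5840i → escape time 3
(row=4, col=5): c = 1.0000 + -0.5840i → escape time 2
(row=5, col=0): c = -0.5500 + -0.9800i → escape time 4
(row=5, col=1): c = -0.2400 + -0.9800i → escape time 6
(row=5, col=2): c = 0.0700 + -0.9800i → escape time 5
(row=5, col=3): c = 0.3800 + -0.9800i → escape time 3
(row=5, col=4): c = 0.6900 + -0.9800i → escape time 2
(row=5, col=5): c = 1.0000 + -0.9800i → escape time 2

Answer: 464322
888832
888832
888832
888832
465322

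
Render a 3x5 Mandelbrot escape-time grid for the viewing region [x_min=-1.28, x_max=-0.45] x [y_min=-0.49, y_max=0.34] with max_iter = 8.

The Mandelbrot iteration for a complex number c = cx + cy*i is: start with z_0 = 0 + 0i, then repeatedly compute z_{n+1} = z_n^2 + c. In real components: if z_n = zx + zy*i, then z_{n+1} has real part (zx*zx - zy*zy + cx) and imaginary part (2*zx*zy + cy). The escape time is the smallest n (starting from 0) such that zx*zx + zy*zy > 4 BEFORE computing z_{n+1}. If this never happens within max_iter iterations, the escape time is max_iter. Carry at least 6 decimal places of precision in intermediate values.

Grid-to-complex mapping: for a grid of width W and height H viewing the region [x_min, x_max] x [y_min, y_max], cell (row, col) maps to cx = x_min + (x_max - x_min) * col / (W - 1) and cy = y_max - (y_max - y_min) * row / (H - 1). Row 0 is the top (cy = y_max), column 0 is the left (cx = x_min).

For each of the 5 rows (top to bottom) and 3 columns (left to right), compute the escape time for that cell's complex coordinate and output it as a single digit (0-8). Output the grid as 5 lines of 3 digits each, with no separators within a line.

(row=0, col=0): c = -1.2800 + 0.3400i → escape time 8
(row=0, col=1): c = -0.8650 + 0.3400i → escape time 8
(row=0, col=2): c = -0.4500 + 0.3400i → escape time 8
(row=1, col=0): c = -1.2800 + 0.1325i → escape time 8
(row=1, col=1): c = -0.8650 + 0.1325i → escape time 8
(row=1, col=2): c = -0.4500 + 0.1325i → escape time 8
(row=2, col=0): c = -1.2800 + -0.0750i → escape time 8
(row=2, col=1): c = -0.8650 + -0.0750i → escape time 8
(row=2, col=2): c = -0.4500 + -0.0750i → escape time 8
(row=3, col=0): c = -1.2800 + -0.2825i → escape time 8
(row=3, col=1): c = -0.8650 + -0.2825i → escape time 8
(row=3, col=2): c = -0.4500 + -0.2825i → escape time 8
(row=4, col=0): c = -1.2800 + -0.4900i → escape time 4
(row=4, col=1): c = -0.8650 + -0.4900i → escape time 6
(row=4, col=2): c = -0.4500 + -0.4900i → escape time 8

Answer: 888
888
888
888
468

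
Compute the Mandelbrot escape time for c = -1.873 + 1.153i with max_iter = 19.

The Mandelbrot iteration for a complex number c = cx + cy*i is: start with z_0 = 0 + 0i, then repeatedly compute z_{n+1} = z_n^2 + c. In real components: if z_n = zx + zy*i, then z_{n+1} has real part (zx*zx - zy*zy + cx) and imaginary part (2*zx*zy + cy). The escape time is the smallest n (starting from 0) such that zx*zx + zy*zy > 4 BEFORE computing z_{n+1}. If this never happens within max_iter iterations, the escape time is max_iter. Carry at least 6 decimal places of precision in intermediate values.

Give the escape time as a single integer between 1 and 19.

Answer: 1

Derivation:
z_0 = 0 + 0i, c = -1.8730 + 1.1530i
Iter 1: z = -1.8730 + 1.1530i, |z|^2 = 4.8375
Escaped at iteration 1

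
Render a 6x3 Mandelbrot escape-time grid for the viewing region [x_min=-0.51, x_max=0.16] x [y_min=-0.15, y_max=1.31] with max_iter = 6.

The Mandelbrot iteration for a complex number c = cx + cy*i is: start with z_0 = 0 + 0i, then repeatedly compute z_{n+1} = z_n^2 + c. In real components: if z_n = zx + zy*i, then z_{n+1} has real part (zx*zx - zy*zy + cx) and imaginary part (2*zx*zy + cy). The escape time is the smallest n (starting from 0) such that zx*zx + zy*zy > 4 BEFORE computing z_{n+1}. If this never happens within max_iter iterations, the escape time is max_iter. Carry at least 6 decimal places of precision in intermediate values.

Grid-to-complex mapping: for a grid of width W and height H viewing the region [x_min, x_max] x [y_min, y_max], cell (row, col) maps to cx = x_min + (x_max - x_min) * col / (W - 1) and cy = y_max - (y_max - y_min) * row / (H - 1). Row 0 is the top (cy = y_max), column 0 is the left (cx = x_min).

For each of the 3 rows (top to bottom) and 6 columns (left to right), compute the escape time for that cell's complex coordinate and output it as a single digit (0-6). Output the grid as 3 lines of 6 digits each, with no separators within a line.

Answer: 332222
666666
666666

Derivation:
(row=0, col=0): c = -0.5100 + 1.3100i → escape time 3
(row=0, col=1): c = -0.3760 + 1.3100i → escape time 3
(row=0, col=2): c = -0.2420 + 1.3100i → escape time 2
(row=0, col=3): c = -0.1080 + 1.3100i → escape time 2
(row=0, col=4): c = 0.0260 + 1.3100i → escape time 2
(row=0, col=5): c = 0.1600 + 1.3100i → escape time 2
(row=1, col=0): c = -0.5100 + 0.5800i → escape time 6
(row=1, col=1): c = -0.3760 + 0.5800i → escape time 6
(row=1, col=2): c = -0.2420 + 0.5800i → escape time 6
(row=1, col=3): c = -0.1080 + 0.5800i → escape time 6
(row=1, col=4): c = 0.0260 + 0.5800i → escape time 6
(row=1, col=5): c = 0.1600 + 0.5800i → escape time 6
(row=2, col=0): c = -0.5100 + -0.1500i → escape time 6
(row=2, col=1): c = -0.3760 + -0.1500i → escape time 6
(row=2, col=2): c = -0.2420 + -0.1500i → escape time 6
(row=2, col=3): c = -0.1080 + -0.1500i → escape time 6
(row=2, col=4): c = 0.0260 + -0.1500i → escape time 6
(row=2, col=5): c = 0.1600 + -0.1500i → escape time 6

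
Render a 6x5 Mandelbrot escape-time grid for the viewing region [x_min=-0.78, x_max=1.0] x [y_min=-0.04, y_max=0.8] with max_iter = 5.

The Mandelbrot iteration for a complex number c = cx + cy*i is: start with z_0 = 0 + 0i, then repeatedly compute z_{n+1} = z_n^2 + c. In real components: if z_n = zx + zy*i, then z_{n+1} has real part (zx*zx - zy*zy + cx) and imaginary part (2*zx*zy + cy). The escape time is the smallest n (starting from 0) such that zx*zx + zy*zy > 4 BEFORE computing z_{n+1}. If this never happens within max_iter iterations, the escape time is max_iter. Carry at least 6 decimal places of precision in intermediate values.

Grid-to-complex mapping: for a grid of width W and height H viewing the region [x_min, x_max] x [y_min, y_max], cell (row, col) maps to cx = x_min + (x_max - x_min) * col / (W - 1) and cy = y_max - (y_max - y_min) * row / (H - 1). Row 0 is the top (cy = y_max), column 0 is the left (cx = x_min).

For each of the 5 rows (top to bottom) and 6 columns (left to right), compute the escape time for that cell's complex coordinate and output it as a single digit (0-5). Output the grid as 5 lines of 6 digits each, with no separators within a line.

Answer: 455532
555532
555532
555542
555542

Derivation:
(row=0, col=0): c = -0.7800 + 0.8000i → escape time 4
(row=0, col=1): c = -0.4240 + 0.8000i → escape time 5
(row=0, col=2): c = -0.0680 + 0.8000i → escape time 5
(row=0, col=3): c = 0.2880 + 0.8000i → escape time 5
(row=0, col=4): c = 0.6440 + 0.8000i → escape time 3
(row=0, col=5): c = 1.0000 + 0.8000i → escape time 2
(row=1, col=0): c = -0.7800 + 0.5900i → escape time 5
(row=1, col=1): c = -0.4240 + 0.5900i → escape time 5
(row=1, col=2): c = -0.0680 + 0.5900i → escape time 5
(row=1, col=3): c = 0.2880 + 0.5900i → escape time 5
(row=1, col=4): c = 0.6440 + 0.5900i → escape time 3
(row=1, col=5): c = 1.0000 + 0.5900i → escape time 2
(row=2, col=0): c = -0.7800 + 0.3800i → escape time 5
(row=2, col=1): c = -0.4240 + 0.3800i → escape time 5
(row=2, col=2): c = -0.0680 + 0.3800i → escape time 5
(row=2, col=3): c = 0.2880 + 0.3800i → escape time 5
(row=2, col=4): c = 0.6440 + 0.3800i → escape time 3
(row=2, col=5): c = 1.0000 + 0.3800i → escape time 2
(row=3, col=0): c = -0.7800 + 0.1700i → escape time 5
(row=3, col=1): c = -0.4240 + 0.1700i → escape time 5
(row=3, col=2): c = -0.0680 + 0.1700i → escape time 5
(row=3, col=3): c = 0.2880 + 0.1700i → escape time 5
(row=3, col=4): c = 0.6440 + 0.1700i → escape time 4
(row=3, col=5): c = 1.0000 + 0.1700i → escape time 2
(row=4, col=0): c = -0.7800 + -0.0400i → escape time 5
(row=4, col=1): c = -0.4240 + -0.0400i → escape time 5
(row=4, col=2): c = -0.0680 + -0.0400i → escape time 5
(row=4, col=3): c = 0.2880 + -0.0400i → escape time 5
(row=4, col=4): c = 0.6440 + -0.0400i → escape time 4
(row=4, col=5): c = 1.0000 + -0.0400i → escape time 2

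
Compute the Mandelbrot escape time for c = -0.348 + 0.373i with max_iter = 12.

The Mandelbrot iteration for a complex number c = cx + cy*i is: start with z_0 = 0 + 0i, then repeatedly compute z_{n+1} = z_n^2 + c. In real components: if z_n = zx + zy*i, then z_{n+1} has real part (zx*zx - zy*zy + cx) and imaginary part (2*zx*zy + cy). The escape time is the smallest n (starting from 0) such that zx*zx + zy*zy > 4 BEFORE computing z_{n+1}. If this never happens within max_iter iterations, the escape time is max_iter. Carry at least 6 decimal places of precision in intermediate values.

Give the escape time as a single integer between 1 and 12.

z_0 = 0 + 0i, c = -0.3480 + 0.3730i
Iter 1: z = -0.3480 + 0.3730i, |z|^2 = 0.2602
Iter 2: z = -0.3660 + 0.1134i, |z|^2 = 0.1468
Iter 3: z = -0.2269 + 0.2900i, |z|^2 = 0.1356
Iter 4: z = -0.3806 + 0.2414i, |z|^2 = 0.2032
Iter 5: z = -0.2614 + 0.1892i, |z|^2 = 0.1041
Iter 6: z = -0.3155 + 0.2741i, |z|^2 = 0.1746
Iter 7: z = -0.3236 + 0.2001i, |z|^2 = 0.1447
Iter 8: z = -0.2833 + 0.2435i, |z|^2 = 0.1396
Iter 9: z = -0.3270 + 0.2350i, |z|^2 = 0.1622
Iter 10: z = -0.2963 + 0.2193i, |z|^2 = 0.1359
Iter 11: z = -0.3083 + 0.2431i, |z|^2 = 0.1541

Answer: 12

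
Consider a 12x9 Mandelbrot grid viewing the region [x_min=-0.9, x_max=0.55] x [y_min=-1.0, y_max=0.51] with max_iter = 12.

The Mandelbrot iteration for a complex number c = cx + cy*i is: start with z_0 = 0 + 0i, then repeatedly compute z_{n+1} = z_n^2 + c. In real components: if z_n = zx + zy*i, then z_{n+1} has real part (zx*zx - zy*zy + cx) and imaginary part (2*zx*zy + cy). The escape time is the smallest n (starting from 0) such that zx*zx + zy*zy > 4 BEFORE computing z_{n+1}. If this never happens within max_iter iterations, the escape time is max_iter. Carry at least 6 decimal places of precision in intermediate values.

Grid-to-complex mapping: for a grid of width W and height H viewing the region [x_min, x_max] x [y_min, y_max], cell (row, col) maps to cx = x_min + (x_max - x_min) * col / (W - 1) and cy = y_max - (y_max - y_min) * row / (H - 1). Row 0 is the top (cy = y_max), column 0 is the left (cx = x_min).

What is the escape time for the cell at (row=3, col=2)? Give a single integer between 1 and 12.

Answer: 12

Derivation:
z_0 = 0 + 0i, c = -0.6364 + -0.0563i
Iter 1: z = -0.6364 + -0.0563i, |z|^2 = 0.4081
Iter 2: z = -0.2346 + 0.0153i, |z|^2 = 0.0553
Iter 3: z = -0.5816 + -0.0634i, |z|^2 = 0.3423
Iter 4: z = -0.3022 + 0.0175i, |z|^2 = 0.0916
Iter 5: z = -0.5454 + -0.0669i, |z|^2 = 0.3019
Iter 6: z = -0.3434 + 0.0167i, |z|^2 = 0.1182
Iter 7: z = -0.5187 + -0.0677i, |z|^2 = 0.2736
Iter 8: z = -0.3719 + 0.0140i, |z|^2 = 0.1385
Iter 9: z = -0.4983 + -0.0667i, |z|^2 = 0.2527
Iter 10: z = -0.3925 + 0.0102i, |z|^2 = 0.1542
Iter 11: z = -0.4824 + -0.0642i, |z|^2 = 0.2368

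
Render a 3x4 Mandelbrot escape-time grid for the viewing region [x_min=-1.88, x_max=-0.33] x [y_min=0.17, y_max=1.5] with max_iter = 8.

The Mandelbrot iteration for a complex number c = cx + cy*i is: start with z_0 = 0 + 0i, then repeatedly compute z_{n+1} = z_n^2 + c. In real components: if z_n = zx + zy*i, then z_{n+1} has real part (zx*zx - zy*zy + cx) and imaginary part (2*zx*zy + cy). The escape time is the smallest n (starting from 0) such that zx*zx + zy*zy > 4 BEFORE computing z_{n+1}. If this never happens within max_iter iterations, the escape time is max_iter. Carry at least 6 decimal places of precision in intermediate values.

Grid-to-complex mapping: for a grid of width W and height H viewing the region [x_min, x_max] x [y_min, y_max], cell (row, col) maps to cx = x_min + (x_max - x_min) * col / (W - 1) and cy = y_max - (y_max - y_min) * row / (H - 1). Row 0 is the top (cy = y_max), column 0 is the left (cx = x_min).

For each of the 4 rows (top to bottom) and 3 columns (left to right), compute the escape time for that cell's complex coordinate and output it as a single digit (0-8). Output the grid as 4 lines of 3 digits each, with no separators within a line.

Answer: 122
135
248
488

Derivation:
(row=0, col=0): c = -1.8800 + 1.5000i → escape time 1
(row=0, col=1): c = -1.1050 + 1.5000i → escape time 2
(row=0, col=2): c = -0.3300 + 1.5000i → escape time 2
(row=1, col=0): c = -1.8800 + 1.0567i → escape time 1
(row=1, col=1): c = -1.1050 + 1.0567i → escape time 3
(row=1, col=2): c = -0.3300 + 1.0567i → escape time 5
(row=2, col=0): c = -1.8800 + 0.6133i → escape time 2
(row=2, col=1): c = -1.1050 + 0.6133i → escape time 4
(row=2, col=2): c = -0.3300 + 0.6133i → escape time 8
(row=3, col=0): c = -1.8800 + 0.1700i → escape time 4
(row=3, col=1): c = -1.1050 + 0.1700i → escape time 8
(row=3, col=2): c = -0.3300 + 0.1700i → escape time 8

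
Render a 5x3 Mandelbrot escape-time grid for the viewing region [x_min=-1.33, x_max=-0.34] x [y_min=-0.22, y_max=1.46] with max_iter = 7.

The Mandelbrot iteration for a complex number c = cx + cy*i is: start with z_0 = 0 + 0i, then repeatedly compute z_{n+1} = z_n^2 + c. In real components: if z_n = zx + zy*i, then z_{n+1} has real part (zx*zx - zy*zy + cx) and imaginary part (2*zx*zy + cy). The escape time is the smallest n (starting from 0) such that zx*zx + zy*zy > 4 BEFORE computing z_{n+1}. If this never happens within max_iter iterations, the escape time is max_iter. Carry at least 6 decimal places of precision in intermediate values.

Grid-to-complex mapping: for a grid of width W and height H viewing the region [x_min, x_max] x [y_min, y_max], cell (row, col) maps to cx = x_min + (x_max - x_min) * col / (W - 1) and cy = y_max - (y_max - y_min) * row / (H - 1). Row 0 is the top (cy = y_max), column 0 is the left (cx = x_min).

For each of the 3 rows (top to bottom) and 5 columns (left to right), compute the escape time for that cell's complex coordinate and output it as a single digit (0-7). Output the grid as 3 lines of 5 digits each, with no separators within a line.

Answer: 22222
34577
77777

Derivation:
(row=0, col=0): c = -1.3300 + 1.4600i → escape time 2
(row=0, col=1): c = -1.0825 + 1.4600i → escape time 2
(row=0, col=2): c = -0.8350 + 1.4600i → escape time 2
(row=0, col=3): c = -0.5875 + 1.4600i → escape time 2
(row=0, col=4): c = -0.3400 + 1.4600i → escape time 2
(row=1, col=0): c = -1.3300 + 0.6200i → escape time 3
(row=1, col=1): c = -1.0825 + 0.6200i → escape time 4
(row=1, col=2): c = -0.8350 + 0.6200i → escape time 5
(row=1, col=3): c = -0.5875 + 0.6200i → escape time 7
(row=1, col=4): c = -0.3400 + 0.6200i → escape time 7
(row=2, col=0): c = -1.3300 + -0.2200i → escape time 7
(row=2, col=1): c = -1.0825 + -0.2200i → escape time 7
(row=2, col=2): c = -0.8350 + -0.2200i → escape time 7
(row=2, col=3): c = -0.5875 + -0.2200i → escape time 7
(row=2, col=4): c = -0.3400 + -0.2200i → escape time 7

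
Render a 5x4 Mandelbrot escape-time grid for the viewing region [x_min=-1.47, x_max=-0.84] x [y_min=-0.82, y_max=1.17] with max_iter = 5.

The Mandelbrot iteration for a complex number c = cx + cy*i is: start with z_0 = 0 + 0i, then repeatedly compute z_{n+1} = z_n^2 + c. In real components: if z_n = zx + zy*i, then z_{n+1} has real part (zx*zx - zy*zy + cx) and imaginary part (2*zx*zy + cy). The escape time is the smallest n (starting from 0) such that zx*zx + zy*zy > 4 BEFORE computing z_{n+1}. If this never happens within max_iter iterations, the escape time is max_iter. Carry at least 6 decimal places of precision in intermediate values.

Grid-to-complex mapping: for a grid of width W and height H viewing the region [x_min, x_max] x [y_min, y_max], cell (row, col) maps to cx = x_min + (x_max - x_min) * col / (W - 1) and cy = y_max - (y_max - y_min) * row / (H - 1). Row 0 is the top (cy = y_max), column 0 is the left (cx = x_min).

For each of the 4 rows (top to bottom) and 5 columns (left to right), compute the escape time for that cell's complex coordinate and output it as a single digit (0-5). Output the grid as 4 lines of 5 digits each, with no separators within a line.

Answer: 22333
34555
55555
33334

Derivation:
(row=0, col=0): c = -1.4700 + 1.1700i → escape time 2
(row=0, col=1): c = -1.3125 + 1.1700i → escape time 2
(row=0, col=2): c = -1.1550 + 1.1700i → escape time 3
(row=0, col=3): c = -0.9975 + 1.1700i → escape time 3
(row=0, col=4): c = -0.8400 + 1.1700i → escape time 3
(row=1, col=0): c = -1.4700 + 0.5067i → escape time 3
(row=1, col=1): c = -1.3125 + 0.5067i → escape time 4
(row=1, col=2): c = -1.1550 + 0.5067i → escape time 5
(row=1, col=3): c = -0.9975 + 0.5067i → escape time 5
(row=1, col=4): c = -0.8400 + 0.5067i → escape time 5
(row=2, col=0): c = -1.4700 + -0.1567i → escape time 5
(row=2, col=1): c = -1.3125 + -0.1567i → escape time 5
(row=2, col=2): c = -1.1550 + -0.1567i → escape time 5
(row=2, col=3): c = -0.9975 + -0.1567i → escape time 5
(row=2, col=4): c = -0.8400 + -0.1567i → escape time 5
(row=3, col=0): c = -1.4700 + -0.8200i → escape time 3
(row=3, col=1): c = -1.3125 + -0.8200i → escape time 3
(row=3, col=2): c = -1.1550 + -0.8200i → escape time 3
(row=3, col=3): c = -0.9975 + -0.8200i → escape time 3
(row=3, col=4): c = -0.8400 + -0.8200i → escape time 4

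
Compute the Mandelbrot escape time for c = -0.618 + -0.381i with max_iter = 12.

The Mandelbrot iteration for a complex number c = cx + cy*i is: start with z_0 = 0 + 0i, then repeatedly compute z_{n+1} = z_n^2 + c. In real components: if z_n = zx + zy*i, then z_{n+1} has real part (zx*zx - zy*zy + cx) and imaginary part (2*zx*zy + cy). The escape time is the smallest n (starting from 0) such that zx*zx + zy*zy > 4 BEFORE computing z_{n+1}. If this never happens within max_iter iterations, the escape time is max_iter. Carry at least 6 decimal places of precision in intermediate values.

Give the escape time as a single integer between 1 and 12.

Answer: 12

Derivation:
z_0 = 0 + 0i, c = -0.6180 + -0.3810i
Iter 1: z = -0.6180 + -0.3810i, |z|^2 = 0.5271
Iter 2: z = -0.3812 + 0.0899i, |z|^2 = 0.1534
Iter 3: z = -0.4807 + -0.4496i, |z|^2 = 0.4332
Iter 4: z = -0.5890 + 0.0512i, |z|^2 = 0.3495
Iter 5: z = -0.2737 + -0.4414i, |z|^2 = 0.2697
Iter 6: z = -0.7379 + -0.1394i, |z|^2 = 0.5639
Iter 7: z = -0.0930 + -0.1753i, |z|^2 = 0.0394
Iter 8: z = -0.6401 + -0.3484i, |z|^2 = 0.5311
Iter 9: z = -0.3297 + 0.0650i, |z|^2 = 0.1129
Iter 10: z = -0.5135 + -0.4239i, |z|^2 = 0.4434
Iter 11: z = -0.5339 + 0.0544i, |z|^2 = 0.2880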